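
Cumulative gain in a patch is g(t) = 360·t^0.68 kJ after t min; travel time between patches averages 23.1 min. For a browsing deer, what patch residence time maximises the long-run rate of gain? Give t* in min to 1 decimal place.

49.1 min

Maximise g(t)/(T+t): set derivative to zero → g'(t)(T+t) = g(t).
g'(t) = 0.68·360·t^-0.32. Setting 0.68·360·t^-0.32 = 360·t^0.68/(23.1+t) gives 0.68(23.1+t) = t, so 0.32·t = 0.68×23.1.
t* = 0.68×23.1/0.32 = 49.09 min.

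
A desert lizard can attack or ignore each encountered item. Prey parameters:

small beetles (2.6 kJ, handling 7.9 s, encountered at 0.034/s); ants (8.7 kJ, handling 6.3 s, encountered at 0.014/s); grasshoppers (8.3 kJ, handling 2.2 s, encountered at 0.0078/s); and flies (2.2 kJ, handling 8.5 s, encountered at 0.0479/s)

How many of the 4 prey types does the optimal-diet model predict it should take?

Profitabilities (E/h, kJ/s): grasshoppers 3.77, ants 1.38, small beetles 0.329, flies 0.259. Add prey in this order while the next type's profitability exceeds the intake rate on those already taken.
Rate on top 1: 0.06365. ants: 1.38 > 0.06365 → include.
Rate on top 2: 0.1688. small beetles: 0.329 > 0.1688 → include.
Rate on top 3: 0.2001. flies: 0.259 > 0.2001 → include.
Optimal diet: grasshoppers, ants, small beetles, flies — 4 of 4 types.

4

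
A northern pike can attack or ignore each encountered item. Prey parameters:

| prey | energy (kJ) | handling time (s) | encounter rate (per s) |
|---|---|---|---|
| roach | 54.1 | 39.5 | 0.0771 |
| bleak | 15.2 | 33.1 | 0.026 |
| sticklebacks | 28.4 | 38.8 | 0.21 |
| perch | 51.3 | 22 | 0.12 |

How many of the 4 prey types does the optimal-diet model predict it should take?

E/h in descending order: perch 2.33, roach 1.37, sticklebacks 0.732, bleak 0.459 kJ/s. The optimal diet is the largest prefix of this list for which every included type satisfies E_i/h_i > R on the types above it.
Rate on top 1: 1.691. roach: 1.37 < 1.691 → exclude; stop.
Optimal diet: perch — 1 of 4 types.

1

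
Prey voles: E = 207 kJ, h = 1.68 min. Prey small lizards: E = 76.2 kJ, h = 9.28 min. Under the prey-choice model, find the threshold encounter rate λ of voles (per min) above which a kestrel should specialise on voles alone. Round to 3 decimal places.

0.042 per min

Drop small lizards once their profitability E₂/h₂ falls below the rate achievable on voles alone: E₂/h₂ = λE₁/(1 + λh₁).
Solve for λ: λE₁h₂ = E₂(1 + λh₁) → λ(E₁h₂ − E₂h₁) = E₂ → λ = E₂/(E₁h₂ − E₂h₁).
λ = 76.2/(207×9.28 − 76.2×1.68) = 76.2/1793 = 0.0425 per min.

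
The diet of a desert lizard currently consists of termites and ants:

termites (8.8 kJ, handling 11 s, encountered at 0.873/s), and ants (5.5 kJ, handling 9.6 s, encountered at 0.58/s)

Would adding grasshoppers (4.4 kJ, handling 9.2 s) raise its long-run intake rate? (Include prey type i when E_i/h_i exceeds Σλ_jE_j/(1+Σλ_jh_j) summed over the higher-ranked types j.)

On termites and ants alone, R = ΣλE/(1+Σλh) = 10.87/16.17 = 0.6723 kJ/s.
Profitability of grasshoppers: 4.4/9.2 = 0.4783 kJ/s.
0.4783 < 0.6723, so adding grasshoppers would lower the average — exclude it.

No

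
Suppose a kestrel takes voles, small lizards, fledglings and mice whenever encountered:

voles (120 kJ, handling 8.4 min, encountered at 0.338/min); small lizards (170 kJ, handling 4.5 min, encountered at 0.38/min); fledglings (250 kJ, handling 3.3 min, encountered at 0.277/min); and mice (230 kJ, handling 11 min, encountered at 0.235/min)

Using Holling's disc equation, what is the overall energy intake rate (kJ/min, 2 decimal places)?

25.25 kJ/min

R = (0.338×120 + 0.38×170 + 0.277×250 + 0.235×230) / (1 + 0.338×8.4 + 0.38×4.5 + 0.277×3.3 + 0.235×11) = 228.5/9.048 = 25.25 kJ/min.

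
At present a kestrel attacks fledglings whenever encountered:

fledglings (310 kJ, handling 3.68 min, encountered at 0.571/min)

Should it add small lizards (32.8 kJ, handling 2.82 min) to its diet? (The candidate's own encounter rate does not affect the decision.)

Current rate: (0.571×310)/(1 + 0.571×3.68) = 57.08 kJ/min.
Profitability of small lizards: 32.8/2.82 = 11.63 kJ/min.
Since 11.63 < R, time spent handling small lizards is better spent searching.

No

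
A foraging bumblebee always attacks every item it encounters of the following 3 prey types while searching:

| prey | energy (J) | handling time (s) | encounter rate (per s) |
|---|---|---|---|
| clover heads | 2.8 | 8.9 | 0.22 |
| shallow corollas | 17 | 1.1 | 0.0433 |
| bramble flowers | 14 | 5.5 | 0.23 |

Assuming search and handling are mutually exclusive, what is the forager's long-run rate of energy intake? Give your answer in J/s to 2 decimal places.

1.07 J/s

R = Σλ_iE_i / (1 + Σλ_ih_i)
Numerator: 0.22×2.8 + 0.0433×17 + 0.23×14 = 4.572
Denominator: 1 + 0.22×8.9 + 0.0433×1.1 + 0.23×5.5 = 4.271
R = 4.572/4.271 = 1.071 J/s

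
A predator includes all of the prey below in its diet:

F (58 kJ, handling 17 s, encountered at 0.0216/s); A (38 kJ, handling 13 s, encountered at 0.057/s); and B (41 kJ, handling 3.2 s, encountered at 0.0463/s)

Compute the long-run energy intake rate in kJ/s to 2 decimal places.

R = Σλ_iE_i / (1 + Σλ_ih_i)
Numerator: 0.0216×58 + 0.057×38 + 0.0463×41 = 5.317
Denominator: 1 + 0.0216×17 + 0.057×13 + 0.0463×3.2 = 2.256
R = 5.317/2.256 = 2.356 kJ/s

2.36 kJ/s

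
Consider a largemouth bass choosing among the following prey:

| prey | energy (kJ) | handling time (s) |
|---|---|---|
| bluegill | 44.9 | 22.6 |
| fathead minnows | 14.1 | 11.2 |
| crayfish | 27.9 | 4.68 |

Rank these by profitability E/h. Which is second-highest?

bluegill

Profitability E/h (kJ/s): bluegill = 44.9/22.6 = 1.99, fathead minnows = 14.1/11.2 = 1.26, crayfish = 27.9/4.68 = 5.96.
Ranked: crayfish > bluegill > fathead minnows.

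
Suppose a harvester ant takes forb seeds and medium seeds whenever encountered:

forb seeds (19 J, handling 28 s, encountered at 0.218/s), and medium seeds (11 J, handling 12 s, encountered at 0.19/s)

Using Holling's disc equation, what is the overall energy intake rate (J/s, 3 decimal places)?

0.664 J/s

R = (0.218×19 + 0.19×11) / (1 + 0.218×28 + 0.19×12) = 6.232/9.384 = 0.6641 J/s.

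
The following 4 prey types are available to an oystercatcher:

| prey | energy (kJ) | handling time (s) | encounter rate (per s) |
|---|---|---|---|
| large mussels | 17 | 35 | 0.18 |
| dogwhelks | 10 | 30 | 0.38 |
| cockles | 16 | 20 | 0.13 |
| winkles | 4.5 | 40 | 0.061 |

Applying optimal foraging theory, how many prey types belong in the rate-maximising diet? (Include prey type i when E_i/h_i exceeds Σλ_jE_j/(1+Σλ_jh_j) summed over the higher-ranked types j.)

Profitabilities (E/h, kJ/s): cockles 0.8, large mussels 0.486, dogwhelks 0.333, winkles 0.113. Add prey in this order while the next type's profitability exceeds the intake rate on those already taken.
Rate on top 1: 0.5778. large mussels: 0.486 < 0.5778 → exclude; stop.
Optimal diet: cockles — 1 of 4 types.

1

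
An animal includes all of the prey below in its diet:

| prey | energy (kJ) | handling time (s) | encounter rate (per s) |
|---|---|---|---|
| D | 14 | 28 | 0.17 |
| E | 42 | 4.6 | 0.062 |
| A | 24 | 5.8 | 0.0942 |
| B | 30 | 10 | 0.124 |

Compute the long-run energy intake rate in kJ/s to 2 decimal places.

1.40 kJ/s

R = Σλ_iE_i / (1 + Σλ_ih_i)
Numerator: 0.17×14 + 0.062×42 + 0.0942×24 + 0.124×30 = 10.96
Denominator: 1 + 0.17×28 + 0.062×4.6 + 0.0942×5.8 + 0.124×10 = 7.832
R = 10.96/7.832 = 1.4 kJ/s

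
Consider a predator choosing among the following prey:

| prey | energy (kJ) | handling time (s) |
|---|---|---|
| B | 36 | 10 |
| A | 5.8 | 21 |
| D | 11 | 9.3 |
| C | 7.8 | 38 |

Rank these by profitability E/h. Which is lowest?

C

In descending order of E/h:
B: 36/10 = 3.6 kJ/s
D: 11/9.3 = 1.18 kJ/s
A: 5.8/21 = 0.276 kJ/s
C: 7.8/38 = 0.205 kJ/s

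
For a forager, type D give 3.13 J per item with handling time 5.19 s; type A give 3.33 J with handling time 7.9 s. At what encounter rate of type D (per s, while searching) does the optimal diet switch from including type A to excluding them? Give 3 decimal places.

Drop type A once their profitability E₂/h₂ falls below the rate achievable on type D alone: E₂/h₂ = λE₁/(1 + λh₁).
Solve for λ: λE₁h₂ = E₂(1 + λh₁) → λ(E₁h₂ − E₂h₁) = E₂ → λ = E₂/(E₁h₂ − E₂h₁).
λ = 3.33/(3.13×7.9 − 3.33×5.19) = 3.33/7.444 = 0.4473 per s.

0.447 per s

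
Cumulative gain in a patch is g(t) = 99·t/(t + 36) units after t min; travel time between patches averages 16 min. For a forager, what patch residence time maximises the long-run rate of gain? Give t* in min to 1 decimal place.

24.0 min

Maximise g(t)/(T+t): set derivative to zero → g'(t)(T+t) = g(t).
g'(t) = 99·36/(t + 36)². Setting 99·36/(t+36)² = 99t/[(t+36)(16+t)] gives 36(16+t) = t(t+36), so t² = 36×16 = 576.
t* = √576 = 24 min.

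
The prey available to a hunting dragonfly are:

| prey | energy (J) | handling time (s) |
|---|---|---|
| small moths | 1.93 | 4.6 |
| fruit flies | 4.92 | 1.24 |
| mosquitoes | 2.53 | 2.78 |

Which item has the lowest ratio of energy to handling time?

small moths

Profitability E/h (J/s): small moths = 1.93/4.6 = 0.42, fruit flies = 4.92/1.24 = 3.97, mosquitoes = 2.53/2.78 = 0.91.
Ranked: fruit flies > mosquitoes > small moths.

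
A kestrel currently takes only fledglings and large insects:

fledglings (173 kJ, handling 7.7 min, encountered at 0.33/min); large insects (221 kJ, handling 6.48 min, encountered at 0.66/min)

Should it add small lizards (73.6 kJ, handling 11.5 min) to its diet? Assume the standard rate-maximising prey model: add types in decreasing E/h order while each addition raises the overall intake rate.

On fledglings and large insects alone, R = ΣλE/(1+Σλh) = 203/7.818 = 25.96 kJ/min.
small lizards: E/h = 73.6/11.5 = 6.4 kJ/min.
6.4 < 25.96, so adding small lizards would lower the average — exclude it.

No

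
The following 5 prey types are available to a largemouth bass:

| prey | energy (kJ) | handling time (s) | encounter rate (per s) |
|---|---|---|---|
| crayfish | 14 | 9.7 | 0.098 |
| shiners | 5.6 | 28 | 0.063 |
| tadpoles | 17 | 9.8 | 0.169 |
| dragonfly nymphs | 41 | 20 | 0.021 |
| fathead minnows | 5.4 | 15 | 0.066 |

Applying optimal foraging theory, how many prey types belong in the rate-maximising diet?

Rank by E/h (kJ/s): dragonfly nymphs 2.05, tadpoles 1.73, crayfish 1.44, fathead minnows 0.36, shiners 0.2. Include each in turn until the next type's E/h falls below the running intake rate.
Rate on top 1: 0.6063. tadpoles: 1.73 > 0.6063 → include.
Rate on top 2: 1.214. crayfish: 1.44 > 1.214 → include.
Rate on top 3: 1.268. fathead minnows: 0.36 < 1.268 → exclude; stop.
Optimal diet: dragonfly nymphs, tadpoles, crayfish — 3 of 5 types.

3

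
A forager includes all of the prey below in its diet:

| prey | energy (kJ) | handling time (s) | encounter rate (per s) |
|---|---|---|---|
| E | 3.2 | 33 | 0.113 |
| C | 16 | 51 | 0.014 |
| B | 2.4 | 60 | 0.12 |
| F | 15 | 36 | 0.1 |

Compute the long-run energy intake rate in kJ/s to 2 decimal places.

0.15 kJ/s

Energy encountered per unit search time: 0.113×3.2 + 0.014×16 + 0.12×2.4 + 0.1×15 = 2.374 kJ/s.
Handling time per unit search time: 0.113×33 + 0.014×51 + 0.12×60 + 0.1×36 = 15.24.
Rate = 2.374/(1 + 15.24) = 0.1461 kJ/s.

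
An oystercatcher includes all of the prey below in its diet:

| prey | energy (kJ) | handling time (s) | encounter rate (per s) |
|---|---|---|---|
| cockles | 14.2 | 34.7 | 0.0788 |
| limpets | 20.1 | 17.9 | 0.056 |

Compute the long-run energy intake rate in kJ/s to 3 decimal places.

R = (0.0788×14.2 + 0.056×20.1) / (1 + 0.0788×34.7 + 0.056×17.9) = 2.245/4.737 = 0.4739 kJ/s.

0.474 kJ/s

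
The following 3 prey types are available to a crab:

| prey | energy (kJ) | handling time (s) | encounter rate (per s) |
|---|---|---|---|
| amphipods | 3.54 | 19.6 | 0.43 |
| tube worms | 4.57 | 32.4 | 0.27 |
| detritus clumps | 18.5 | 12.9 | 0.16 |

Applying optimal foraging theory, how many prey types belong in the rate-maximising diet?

1

Profitabilities (E/h, kJ/s): detritus clumps 1.43, amphipods 0.181, tube worms 0.141. Add prey in this order while the next type's profitability exceeds the intake rate on those already taken.
Rate on top 1: 0.9661. amphipods: 0.181 < 0.9661 → exclude; stop.
Optimal diet: detritus clumps — 1 of 3 types.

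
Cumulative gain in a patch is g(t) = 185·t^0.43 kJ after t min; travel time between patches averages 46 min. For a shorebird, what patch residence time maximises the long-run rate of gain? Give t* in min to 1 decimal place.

By the marginal value theorem, leave when the instantaneous gain rate g'(t) equals the habitat-wide average g(t)/(T + t).
g'(t) = 0.43·185·t^-0.57. Setting 0.43·185·t^-0.57 = 185·t^0.43/(46+t) gives 0.43(46+t) = t, so 0.57·t = 0.43×46.
t* = 0.43×46/0.57 = 34.7 min.

34.7 min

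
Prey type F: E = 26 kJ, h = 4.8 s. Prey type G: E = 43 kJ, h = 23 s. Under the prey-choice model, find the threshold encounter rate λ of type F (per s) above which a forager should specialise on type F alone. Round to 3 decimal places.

0.110 per s

Drop type G once their profitability E₂/h₂ falls below the rate achievable on type F alone: E₂/h₂ = λE₁/(1 + λh₁).
Solve for λ: λE₁h₂ = E₂(1 + λh₁) → λ(E₁h₂ − E₂h₁) = E₂ → λ = E₂/(E₁h₂ − E₂h₁).
λ = 43/(26×23 − 43×4.8) = 43/391.6 = 0.1098 per s.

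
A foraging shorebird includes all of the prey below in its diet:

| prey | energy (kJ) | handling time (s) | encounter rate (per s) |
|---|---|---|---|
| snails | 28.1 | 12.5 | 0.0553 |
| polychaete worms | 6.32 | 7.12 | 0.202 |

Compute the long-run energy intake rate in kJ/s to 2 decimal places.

R = (0.0553×28.1 + 0.202×6.32) / (1 + 0.0553×12.5 + 0.202×7.12) = 2.831/3.129 = 0.9045 kJ/s.

0.90 kJ/s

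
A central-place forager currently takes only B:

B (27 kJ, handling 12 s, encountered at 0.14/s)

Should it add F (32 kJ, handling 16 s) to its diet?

Intake rate on the current diet: R = (0.14×27) / (1 + 0.14×12) = 3.78/2.68 = 1.41 kJ/s.
F: E/h = 32/16 = 2 kJ/s.
2 > 1.41, so adding F raises the average — include it.

Yes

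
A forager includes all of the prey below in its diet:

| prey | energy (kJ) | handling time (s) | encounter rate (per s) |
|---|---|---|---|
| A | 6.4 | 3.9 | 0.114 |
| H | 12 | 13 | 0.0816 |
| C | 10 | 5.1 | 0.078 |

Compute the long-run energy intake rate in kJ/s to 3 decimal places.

0.857 kJ/s

Energy encountered per unit search time: 0.114×6.4 + 0.0816×12 + 0.078×10 = 2.489 kJ/s.
Handling time per unit search time: 0.114×3.9 + 0.0816×13 + 0.078×5.1 = 1.903.
Rate = 2.489/(1 + 1.903) = 0.8573 kJ/s.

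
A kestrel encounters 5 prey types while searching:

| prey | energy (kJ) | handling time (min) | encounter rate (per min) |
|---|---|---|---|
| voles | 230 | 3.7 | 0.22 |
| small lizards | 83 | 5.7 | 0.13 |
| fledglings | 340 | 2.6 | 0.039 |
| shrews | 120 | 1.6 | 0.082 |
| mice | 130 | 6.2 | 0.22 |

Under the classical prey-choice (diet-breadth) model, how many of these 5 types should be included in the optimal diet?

Rank by E/h (kJ/min): fledglings 131, shrews 75, voles 62.2, mice 21, small lizards 14.6. Include each in turn until the next type's E/h falls below the running intake rate.
Rate on top 1: 12.04. shrews: 75 > 12.04 → include.
Rate on top 2: 18.74. voles: 62.2 > 18.74 → include.
Rate on top 3: 36.01. mice: 21 < 36.01 → exclude; stop.
Optimal diet: fledglings, shrews, voles — 3 of 5 types.

3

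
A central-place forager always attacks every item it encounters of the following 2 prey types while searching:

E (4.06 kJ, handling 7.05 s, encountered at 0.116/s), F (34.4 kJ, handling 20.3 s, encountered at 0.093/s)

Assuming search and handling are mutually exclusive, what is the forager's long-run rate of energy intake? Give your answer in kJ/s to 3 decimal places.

0.990 kJ/s

Energy encountered per unit search time: 0.116×4.06 + 0.093×34.4 = 3.67 kJ/s.
Handling time per unit search time: 0.116×7.05 + 0.093×20.3 = 2.706.
Rate = 3.67/(1 + 2.706) = 0.9904 kJ/s.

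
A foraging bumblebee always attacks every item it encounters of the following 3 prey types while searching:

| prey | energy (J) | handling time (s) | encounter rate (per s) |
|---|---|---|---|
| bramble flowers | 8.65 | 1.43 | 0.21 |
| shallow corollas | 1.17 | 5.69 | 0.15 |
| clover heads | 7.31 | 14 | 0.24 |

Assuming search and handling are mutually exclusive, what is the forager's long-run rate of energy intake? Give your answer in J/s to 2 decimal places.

0.68 J/s

R = Σλ_iE_i / (1 + Σλ_ih_i)
Numerator: 0.21×8.65 + 0.15×1.17 + 0.24×7.31 = 3.746
Denominator: 1 + 0.21×1.43 + 0.15×5.69 + 0.24×14 = 5.514
R = 3.746/5.514 = 0.6795 J/s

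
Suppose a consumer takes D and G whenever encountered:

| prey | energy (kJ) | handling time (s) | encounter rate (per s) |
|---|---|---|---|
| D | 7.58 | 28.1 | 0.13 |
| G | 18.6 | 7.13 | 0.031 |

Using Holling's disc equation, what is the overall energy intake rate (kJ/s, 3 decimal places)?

Energy encountered per unit search time: 0.13×7.58 + 0.031×18.6 = 1.562 kJ/s.
Handling time per unit search time: 0.13×28.1 + 0.031×7.13 = 3.874.
Rate = 1.562/(1 + 3.874) = 0.3205 kJ/s.

0.320 kJ/s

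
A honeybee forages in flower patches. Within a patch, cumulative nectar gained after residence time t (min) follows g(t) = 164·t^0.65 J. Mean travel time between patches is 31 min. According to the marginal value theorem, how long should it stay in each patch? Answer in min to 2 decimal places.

57.57 min

By the marginal value theorem, leave when the instantaneous gain rate g'(t) equals the habitat-wide average g(t)/(T + t).
g'(t) = 0.65·164·t^-0.35. Setting 0.65·164·t^-0.35 = 164·t^0.65/(31+t) gives 0.65(31+t) = t, so 0.35·t = 0.65×31.
t* = 0.65×31/0.35 = 57.57 min.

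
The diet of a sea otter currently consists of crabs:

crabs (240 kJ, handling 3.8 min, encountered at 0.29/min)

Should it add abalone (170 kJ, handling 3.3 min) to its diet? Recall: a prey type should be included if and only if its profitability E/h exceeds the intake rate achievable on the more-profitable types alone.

Yes

Current rate: (0.29×240)/(1 + 0.29×3.8) = 33.11 kJ/min.
abalone: E/h = 170/3.3 = 51.52 kJ/min.
51.52 > 33.11, so adding abalone raises the average — include it.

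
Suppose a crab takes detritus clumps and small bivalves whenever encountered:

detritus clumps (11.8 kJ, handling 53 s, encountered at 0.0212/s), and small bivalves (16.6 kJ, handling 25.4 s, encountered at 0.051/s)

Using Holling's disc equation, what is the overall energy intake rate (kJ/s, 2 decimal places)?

0.32 kJ/s

R = (0.0212×11.8 + 0.051×16.6) / (1 + 0.0212×53 + 0.051×25.4) = 1.097/3.419 = 0.3208 kJ/s.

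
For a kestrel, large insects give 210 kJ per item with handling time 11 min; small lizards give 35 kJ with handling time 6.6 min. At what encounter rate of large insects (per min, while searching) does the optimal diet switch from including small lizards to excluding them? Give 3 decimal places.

At the threshold, the rate on large insects alone equals the profitability of small lizards: λ·210/(1 + λ·11) = 35/6.6 = 5.303.
Rearranging, λ(210 − 5.303×11) = 5.303, so λ = 5.303/151.7 = 0.03497 per min.

0.035 per min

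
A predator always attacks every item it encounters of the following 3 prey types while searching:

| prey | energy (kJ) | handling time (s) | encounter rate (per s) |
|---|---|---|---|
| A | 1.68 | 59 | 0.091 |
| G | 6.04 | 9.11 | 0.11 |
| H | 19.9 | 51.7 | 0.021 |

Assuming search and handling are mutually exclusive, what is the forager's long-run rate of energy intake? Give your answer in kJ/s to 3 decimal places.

0.146 kJ/s

R = Σλ_iE_i / (1 + Σλ_ih_i)
Numerator: 0.091×1.68 + 0.11×6.04 + 0.021×19.9 = 1.235
Denominator: 1 + 0.091×59 + 0.11×9.11 + 0.021×51.7 = 8.457
R = 1.235/8.457 = 0.1461 kJ/s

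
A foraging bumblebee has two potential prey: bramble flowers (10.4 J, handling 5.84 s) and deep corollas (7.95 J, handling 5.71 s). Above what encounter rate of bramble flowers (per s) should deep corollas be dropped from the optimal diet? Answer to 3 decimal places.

At the threshold, the rate on bramble flowers alone equals the profitability of deep corollas: λ·10.4/(1 + λ·5.84) = 7.95/5.71 = 1.392.
Rearranging, λ(10.4 − 1.392×5.84) = 1.392, so λ = 1.392/2.269 = 0.6136 per s.

0.614 per s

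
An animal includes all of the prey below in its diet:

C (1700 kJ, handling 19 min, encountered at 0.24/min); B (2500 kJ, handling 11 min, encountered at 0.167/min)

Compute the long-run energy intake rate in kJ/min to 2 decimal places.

Energy encountered per unit search time: 0.24×1700 + 0.167×2500 = 825.5 kJ/min.
Handling time per unit search time: 0.24×19 + 0.167×11 = 6.397.
Rate = 825.5/(1 + 6.397) = 111.6 kJ/min.

111.60 kJ/min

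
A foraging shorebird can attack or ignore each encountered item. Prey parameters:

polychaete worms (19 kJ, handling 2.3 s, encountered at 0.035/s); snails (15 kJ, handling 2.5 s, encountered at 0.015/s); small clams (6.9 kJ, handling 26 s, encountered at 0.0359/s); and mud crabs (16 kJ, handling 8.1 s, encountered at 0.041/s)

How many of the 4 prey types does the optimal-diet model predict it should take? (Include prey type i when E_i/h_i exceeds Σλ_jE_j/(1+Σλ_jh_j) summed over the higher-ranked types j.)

3

Profitabilities (E/h, kJ/s): polychaete worms 8.26, snails 6, mud crabs 1.98, small clams 0.265. Add prey in this order while the next type's profitability exceeds the intake rate on those already taken.
Rate on top 1: 0.6155. snails: 6 > 0.6155 → include.
Rate on top 2: 0.7961. mud crabs: 1.98 > 0.7961 → include.
Rate on top 3: 1.066. small clams: 0.265 < 1.066 → exclude; stop.
Optimal diet: polychaete worms, snails, mud crabs — 3 of 4 types.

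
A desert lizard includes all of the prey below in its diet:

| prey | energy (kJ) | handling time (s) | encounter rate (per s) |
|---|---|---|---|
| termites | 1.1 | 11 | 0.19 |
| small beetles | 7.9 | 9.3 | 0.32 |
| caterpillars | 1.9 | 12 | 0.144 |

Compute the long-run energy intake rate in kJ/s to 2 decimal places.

Energy encountered per unit search time: 0.19×1.1 + 0.32×7.9 + 0.144×1.9 = 3.011 kJ/s.
Handling time per unit search time: 0.19×11 + 0.32×9.3 + 0.144×12 = 6.794.
Rate = 3.011/(1 + 6.794) = 0.3863 kJ/s.

0.39 kJ/s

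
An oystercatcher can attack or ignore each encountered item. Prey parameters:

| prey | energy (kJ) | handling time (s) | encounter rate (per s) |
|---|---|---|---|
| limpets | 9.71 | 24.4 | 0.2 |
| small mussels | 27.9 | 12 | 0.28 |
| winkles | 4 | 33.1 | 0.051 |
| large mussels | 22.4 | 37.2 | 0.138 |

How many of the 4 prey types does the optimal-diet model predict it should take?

1

E/h in descending order: small mussels 2.32, large mussels 0.602, limpets 0.398, winkles 0.121 kJ/s. The optimal diet is the largest prefix of this list for which every included type satisfies E_i/h_i > R on the types above it.
Rate on top 1: 1.792. large mussels: 0.602 < 1.792 → exclude; stop.
Optimal diet: small mussels — 1 of 4 types.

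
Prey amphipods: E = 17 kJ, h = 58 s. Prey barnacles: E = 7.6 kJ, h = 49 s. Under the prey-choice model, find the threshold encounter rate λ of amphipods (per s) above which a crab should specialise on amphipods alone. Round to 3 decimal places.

The zero-one rule: include barnacles iff E₂/h₂ > λE₁/(1+λh₁). Equality gives the switch point.
λE₁h₂ = E₂ + λE₂h₁ ⇒ λ = E₂/(E₁h₂ − E₂h₁) = 7.6/(833 − 440.8) = 0.01938 per s.

0.019 per s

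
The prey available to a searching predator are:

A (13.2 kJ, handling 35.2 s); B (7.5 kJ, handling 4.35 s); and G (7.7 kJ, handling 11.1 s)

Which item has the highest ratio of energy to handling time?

Profitability E/h (kJ/s): A = 13.2/35.2 = 0.375, B = 7.5/4.35 = 1.72, G = 7.7/11.1 = 0.694.
Ranked: B > G > A.

B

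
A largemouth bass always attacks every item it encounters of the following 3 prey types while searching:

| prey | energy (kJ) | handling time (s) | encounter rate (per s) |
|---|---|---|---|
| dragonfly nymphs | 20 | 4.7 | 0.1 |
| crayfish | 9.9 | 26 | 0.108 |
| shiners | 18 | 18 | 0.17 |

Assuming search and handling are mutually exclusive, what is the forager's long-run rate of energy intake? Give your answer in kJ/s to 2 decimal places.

R = (0.1×20 + 0.108×9.9 + 0.17×18) / (1 + 0.1×4.7 + 0.108×26 + 0.17×18) = 6.129/7.338 = 0.8353 kJ/s.

0.84 kJ/s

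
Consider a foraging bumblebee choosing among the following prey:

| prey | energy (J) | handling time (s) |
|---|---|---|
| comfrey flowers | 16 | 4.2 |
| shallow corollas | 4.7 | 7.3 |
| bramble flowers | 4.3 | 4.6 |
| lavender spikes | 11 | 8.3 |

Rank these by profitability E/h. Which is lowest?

shallow corollas

In descending order of E/h:
comfrey flowers: 16/4.2 = 3.81 J/s
lavender spikes: 11/8.3 = 1.33 J/s
bramble flowers: 4.3/4.6 = 0.935 J/s
shallow corollas: 4.7/7.3 = 0.644 J/s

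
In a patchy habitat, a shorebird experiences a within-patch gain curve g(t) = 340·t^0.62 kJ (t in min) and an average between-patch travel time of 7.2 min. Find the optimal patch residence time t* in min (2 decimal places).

11.75 min

By the marginal value theorem, leave when the instantaneous gain rate g'(t) equals the habitat-wide average g(t)/(T + t).
g'(t) = 0.62·340·t^-0.38. Setting 0.62·340·t^-0.38 = 340·t^0.62/(7.2+t) gives 0.62(7.2+t) = t, so 0.38·t = 0.62×7.2.
t* = 0.62×7.2/0.38 = 11.75 min.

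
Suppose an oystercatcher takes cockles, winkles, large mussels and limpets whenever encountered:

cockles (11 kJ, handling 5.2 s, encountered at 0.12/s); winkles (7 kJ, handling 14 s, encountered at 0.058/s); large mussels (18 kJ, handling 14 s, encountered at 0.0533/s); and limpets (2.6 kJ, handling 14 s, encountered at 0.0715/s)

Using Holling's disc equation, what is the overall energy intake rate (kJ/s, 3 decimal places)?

0.686 kJ/s

R = (0.12×11 + 0.058×7 + 0.0533×18 + 0.0715×2.6) / (1 + 0.12×5.2 + 0.058×14 + 0.0533×14 + 0.0715×14) = 2.871/4.183 = 0.6864 kJ/s.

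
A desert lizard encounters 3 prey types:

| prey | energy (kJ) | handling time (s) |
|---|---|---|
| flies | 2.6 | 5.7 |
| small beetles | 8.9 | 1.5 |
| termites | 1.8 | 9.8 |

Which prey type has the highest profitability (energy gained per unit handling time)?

small beetles

Profitability E/h (kJ/s): flies = 2.6/5.7 = 0.456, small beetles = 8.9/1.5 = 5.93, termites = 1.8/9.8 = 0.184.
Ranked: small beetles > flies > termites.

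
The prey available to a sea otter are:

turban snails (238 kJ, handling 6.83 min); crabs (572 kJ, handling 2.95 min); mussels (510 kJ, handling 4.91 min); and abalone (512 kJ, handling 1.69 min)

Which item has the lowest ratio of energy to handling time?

turban snails

In descending order of E/h:
abalone: 512/1.69 = 303 kJ/min
crabs: 572/2.95 = 194 kJ/min
mussels: 510/4.91 = 104 kJ/min
turban snails: 238/6.83 = 34.8 kJ/min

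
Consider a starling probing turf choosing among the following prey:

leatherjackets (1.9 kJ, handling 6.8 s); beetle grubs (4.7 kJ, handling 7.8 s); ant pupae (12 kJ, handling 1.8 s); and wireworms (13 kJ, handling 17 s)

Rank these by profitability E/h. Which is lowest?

Profitability E/h (kJ/s): leatherjackets = 1.9/6.8 = 0.279, beetle grubs = 4.7/7.8 = 0.603, ant pupae = 12/1.8 = 6.67, wireworms = 13/17 = 0.765.
Ranked: ant pupae > wireworms > beetle grubs > leatherjackets.

leatherjackets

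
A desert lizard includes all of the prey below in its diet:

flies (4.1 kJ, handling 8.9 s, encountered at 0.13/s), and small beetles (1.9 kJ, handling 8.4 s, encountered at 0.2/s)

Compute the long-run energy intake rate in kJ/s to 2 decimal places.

R = (0.13×4.1 + 0.2×1.9) / (1 + 0.13×8.9 + 0.2×8.4) = 0.913/3.837 = 0.2379 kJ/s.

0.24 kJ/s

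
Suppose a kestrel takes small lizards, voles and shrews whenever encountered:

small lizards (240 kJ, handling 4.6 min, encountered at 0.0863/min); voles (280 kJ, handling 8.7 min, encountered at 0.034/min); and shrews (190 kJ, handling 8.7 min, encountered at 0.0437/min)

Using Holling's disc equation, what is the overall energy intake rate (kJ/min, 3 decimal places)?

R = (0.0863×240 + 0.034×280 + 0.0437×190) / (1 + 0.0863×4.6 + 0.034×8.7 + 0.0437×8.7) = 38.54/2.073 = 18.59 kJ/min.

18.589 kJ/min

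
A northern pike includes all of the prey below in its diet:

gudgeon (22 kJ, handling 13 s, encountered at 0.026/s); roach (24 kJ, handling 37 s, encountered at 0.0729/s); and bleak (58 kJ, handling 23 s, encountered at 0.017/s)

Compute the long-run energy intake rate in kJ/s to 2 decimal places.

Energy encountered per unit search time: 0.026×22 + 0.0729×24 + 0.017×58 = 3.308 kJ/s.
Handling time per unit search time: 0.026×13 + 0.0729×37 + 0.017×23 = 3.426.
Rate = 3.308/(1 + 3.426) = 0.7473 kJ/s.

0.75 kJ/s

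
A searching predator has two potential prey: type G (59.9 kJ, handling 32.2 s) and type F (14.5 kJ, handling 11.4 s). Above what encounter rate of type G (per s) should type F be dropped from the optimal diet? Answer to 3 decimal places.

0.067 per s

Drop type F once their profitability E₂/h₂ falls below the rate achievable on type G alone: E₂/h₂ = λE₁/(1 + λh₁).
Solve for λ: λE₁h₂ = E₂(1 + λh₁) → λ(E₁h₂ − E₂h₁) = E₂ → λ = E₂/(E₁h₂ − E₂h₁).
λ = 14.5/(59.9×11.4 − 14.5×32.2) = 14.5/216 = 0.06714 per s.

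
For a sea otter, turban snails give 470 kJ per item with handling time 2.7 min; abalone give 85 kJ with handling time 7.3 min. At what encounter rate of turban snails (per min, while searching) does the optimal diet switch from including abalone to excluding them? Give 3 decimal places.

At the threshold, the rate on turban snails alone equals the profitability of abalone: λ·470/(1 + λ·2.7) = 85/7.3 = 11.64.
Rearranging, λ(470 − 11.64×2.7) = 11.64, so λ = 11.64/438.6 = 0.02655 per min.

0.027 per min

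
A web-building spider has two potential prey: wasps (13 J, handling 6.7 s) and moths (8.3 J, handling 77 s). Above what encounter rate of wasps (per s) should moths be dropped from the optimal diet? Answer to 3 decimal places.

0.009 per s

The zero-one rule: include moths iff E₂/h₂ > λE₁/(1+λh₁). Equality gives the switch point.
λE₁h₂ = E₂ + λE₂h₁ ⇒ λ = E₂/(E₁h₂ − E₂h₁) = 8.3/(1001 − 55.61) = 0.008779 per s.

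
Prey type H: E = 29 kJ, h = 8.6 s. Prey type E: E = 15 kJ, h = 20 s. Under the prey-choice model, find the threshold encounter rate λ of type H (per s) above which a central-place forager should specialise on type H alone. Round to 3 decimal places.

The zero-one rule: include type E iff E₂/h₂ > λE₁/(1+λh₁). Equality gives the switch point.
λE₁h₂ = E₂ + λE₂h₁ ⇒ λ = E₂/(E₁h₂ − E₂h₁) = 15/(580 − 129) = 0.03326 per s.

0.033 per s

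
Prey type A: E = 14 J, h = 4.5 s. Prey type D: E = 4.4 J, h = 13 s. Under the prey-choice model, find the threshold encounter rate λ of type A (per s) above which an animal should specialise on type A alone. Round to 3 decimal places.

0.027 per s

Drop type D once their profitability E₂/h₂ falls below the rate achievable on type A alone: E₂/h₂ = λE₁/(1 + λh₁).
Solve for λ: λE₁h₂ = E₂(1 + λh₁) → λ(E₁h₂ − E₂h₁) = E₂ → λ = E₂/(E₁h₂ − E₂h₁).
λ = 4.4/(14×13 − 4.4×4.5) = 4.4/162.2 = 0.02713 per s.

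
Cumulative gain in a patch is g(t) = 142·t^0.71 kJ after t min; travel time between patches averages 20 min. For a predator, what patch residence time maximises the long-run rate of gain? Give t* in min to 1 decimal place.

Optimal t* satisfies g'(t*) = g(t*)/(T + t*).
g'(t) = 0.71·142·t^-0.29. Setting 0.71·142·t^-0.29 = 142·t^0.71/(20+t) gives 0.71(20+t) = t, so 0.29·t = 0.71×20.
t* = 0.71×20/0.29 = 48.97 min.

49.0 min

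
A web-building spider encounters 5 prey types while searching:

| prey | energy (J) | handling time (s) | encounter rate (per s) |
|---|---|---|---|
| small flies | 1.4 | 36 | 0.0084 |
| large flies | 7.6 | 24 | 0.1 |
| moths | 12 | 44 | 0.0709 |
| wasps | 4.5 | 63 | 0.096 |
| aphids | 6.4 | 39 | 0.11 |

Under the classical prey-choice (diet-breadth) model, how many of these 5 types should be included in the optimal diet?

Profitabilities (E/h, J/s): large flies 0.317, moths 0.273, aphids 0.164, wasps 0.0714, small flies 0.0389. Add prey in this order while the next type's profitability exceeds the intake rate on those already taken.
Rate on top 1: 0.2235. moths: 0.273 > 0.2235 → include.
Rate on top 2: 0.2471. aphids: 0.164 < 0.2471 → exclude; stop.
Optimal diet: large flies, moths — 2 of 5 types.

2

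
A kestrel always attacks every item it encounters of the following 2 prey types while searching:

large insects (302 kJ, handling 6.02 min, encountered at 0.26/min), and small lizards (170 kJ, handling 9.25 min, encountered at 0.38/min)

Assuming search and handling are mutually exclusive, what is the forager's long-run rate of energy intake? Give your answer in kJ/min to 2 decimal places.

23.54 kJ/min

R = Σλ_iE_i / (1 + Σλ_ih_i)
Numerator: 0.26×302 + 0.38×170 = 143.1
Denominator: 1 + 0.26×6.02 + 0.38×9.25 = 6.08
R = 143.1/6.08 = 23.54 kJ/min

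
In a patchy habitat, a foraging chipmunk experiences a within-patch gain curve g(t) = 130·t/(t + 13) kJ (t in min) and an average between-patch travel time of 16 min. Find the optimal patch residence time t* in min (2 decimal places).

By the marginal value theorem, leave when the instantaneous gain rate g'(t) equals the habitat-wide average g(t)/(T + t).
g'(t) = 130·13/(t + 13)². Setting 130·13/(t+13)² = 130t/[(t+13)(16+t)] gives 13(16+t) = t(t+13), so t² = 13×16 = 208.
t* = √208 = 14.42 min.

14.42 min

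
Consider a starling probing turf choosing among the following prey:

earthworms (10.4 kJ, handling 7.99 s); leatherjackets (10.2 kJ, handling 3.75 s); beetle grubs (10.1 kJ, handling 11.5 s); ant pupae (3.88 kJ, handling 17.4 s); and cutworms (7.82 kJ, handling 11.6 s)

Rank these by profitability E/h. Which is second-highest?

earthworms

Profitability E/h (kJ/s): earthworms = 10.4/7.99 = 1.3, leatherjackets = 10.2/3.75 = 2.72, beetle grubs = 10.1/11.5 = 0.878, ant pupae = 3.88/17.4 = 0.223, cutworms = 7.82/11.6 = 0.674.
Ranked: leatherjackets > earthworms > beetle grubs > cutworms > ant pupae.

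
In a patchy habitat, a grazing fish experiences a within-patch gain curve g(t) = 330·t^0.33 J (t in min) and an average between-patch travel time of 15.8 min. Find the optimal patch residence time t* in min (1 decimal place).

7.8 min

By the marginal value theorem, leave when the instantaneous gain rate g'(t) equals the habitat-wide average g(t)/(T + t).
g'(t) = 0.33·330·t^-0.67. Setting 0.33·330·t^-0.67 = 330·t^0.33/(15.8+t) gives 0.33(15.8+t) = t, so 0.67·t = 0.33×15.8.
t* = 0.33×15.8/0.67 = 7.782 min.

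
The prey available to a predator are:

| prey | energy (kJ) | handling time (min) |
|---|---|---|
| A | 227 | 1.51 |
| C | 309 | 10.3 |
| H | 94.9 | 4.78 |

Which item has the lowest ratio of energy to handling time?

H

In descending order of E/h:
A: 227/1.51 = 150 kJ/min
C: 309/10.3 = 30 kJ/min
H: 94.9/4.78 = 19.9 kJ/min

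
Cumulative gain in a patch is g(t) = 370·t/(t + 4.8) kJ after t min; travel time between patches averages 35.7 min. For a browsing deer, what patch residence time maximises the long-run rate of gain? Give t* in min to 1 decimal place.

Maximise g(t)/(T+t): set derivative to zero → g'(t)(T+t) = g(t).
g'(t) = 370·4.8/(t + 4.8)². Setting 370·4.8/(t+4.8)² = 370t/[(t+4.8)(35.7+t)] gives 4.8(35.7+t) = t(t+4.8), so t² = 4.8×35.7 = 171.4.
t* = √171.4 = 13.09 min.

13.1 min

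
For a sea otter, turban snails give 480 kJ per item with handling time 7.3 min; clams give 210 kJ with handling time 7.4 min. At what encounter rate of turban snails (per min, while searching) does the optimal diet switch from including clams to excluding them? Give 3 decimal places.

At the threshold, the rate on turban snails alone equals the profitability of clams: λ·480/(1 + λ·7.3) = 210/7.4 = 28.38.
Rearranging, λ(480 − 28.38×7.3) = 28.38, so λ = 28.38/272.8 = 0.104 per min.

0.104 per min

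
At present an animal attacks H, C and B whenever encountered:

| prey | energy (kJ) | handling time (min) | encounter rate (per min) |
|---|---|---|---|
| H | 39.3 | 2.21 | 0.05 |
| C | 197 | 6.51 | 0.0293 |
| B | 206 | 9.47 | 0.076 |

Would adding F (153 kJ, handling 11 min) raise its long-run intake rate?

Yes

Intake rate on the current diet: R = (0.05×39.3 + 0.0293×197 + 0.076×206) / (1 + 0.05×2.21 + 0.0293×6.51 + 0.076×9.47) = 23.39/2.021 = 11.58 kJ/min.
Profitability of F: 153/11 = 13.91 kJ/min.
Since 13.91 > R, including F increases the long-run rate.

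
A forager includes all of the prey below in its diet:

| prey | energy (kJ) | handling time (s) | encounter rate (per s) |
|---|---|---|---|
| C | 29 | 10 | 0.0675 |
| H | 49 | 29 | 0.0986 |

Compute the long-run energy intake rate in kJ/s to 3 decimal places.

R = (0.0675×29 + 0.0986×49) / (1 + 0.0675×10 + 0.0986×29) = 6.789/4.534 = 1.497 kJ/s.

1.497 kJ/s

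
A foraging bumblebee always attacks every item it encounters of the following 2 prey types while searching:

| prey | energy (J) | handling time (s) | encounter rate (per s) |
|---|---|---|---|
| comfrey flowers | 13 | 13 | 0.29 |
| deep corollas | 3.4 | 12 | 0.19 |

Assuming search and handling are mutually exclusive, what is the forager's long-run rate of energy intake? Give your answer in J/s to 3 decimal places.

0.626 J/s

R = Σλ_iE_i / (1 + Σλ_ih_i)
Numerator: 0.29×13 + 0.19×3.4 = 4.416
Denominator: 1 + 0.29×13 + 0.19×12 = 7.05
R = 4.416/7.05 = 0.6264 J/s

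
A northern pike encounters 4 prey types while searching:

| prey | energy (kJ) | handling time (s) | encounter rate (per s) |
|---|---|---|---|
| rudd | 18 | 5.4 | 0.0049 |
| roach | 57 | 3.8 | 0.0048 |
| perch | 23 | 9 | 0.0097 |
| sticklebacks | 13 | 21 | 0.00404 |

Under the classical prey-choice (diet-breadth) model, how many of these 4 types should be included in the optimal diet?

4

Rank by E/h (kJ/s): roach 15, rudd 3.33, perch 2.56, sticklebacks 0.619. Include each in turn until the next type's E/h falls below the running intake rate.
Rate on top 1: 0.2687. rudd: 3.33 > 0.2687 → include.
Rate on top 2: 0.3463. perch: 2.56 > 0.3463 → include.
Rate on top 3: 0.5167. sticklebacks: 0.619 > 0.5167 → include.
Optimal diet: roach, rudd, perch, sticklebacks — 4 of 4 types.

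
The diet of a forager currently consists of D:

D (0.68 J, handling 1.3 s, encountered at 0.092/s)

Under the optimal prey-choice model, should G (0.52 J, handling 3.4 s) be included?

Intake rate on the current diet: R = (0.092×0.68) / (1 + 0.092×1.3) = 0.06256/1.12 = 0.05588 J/s.
Profitability of G: 0.52/3.4 = 0.1529 J/s.
Since 0.1529 > R, including G increases the long-run rate.

Yes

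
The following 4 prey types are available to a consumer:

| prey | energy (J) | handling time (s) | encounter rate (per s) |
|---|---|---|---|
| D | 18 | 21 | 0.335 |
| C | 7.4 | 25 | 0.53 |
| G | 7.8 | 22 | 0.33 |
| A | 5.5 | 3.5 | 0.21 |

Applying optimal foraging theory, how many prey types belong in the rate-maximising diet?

Rank by E/h (J/s): A 1.57, D 0.857, G 0.355, C 0.296. Include each in turn until the next type's E/h falls below the running intake rate.
Rate on top 1: 0.6657. D: 0.857 > 0.6657 → include.
Rate on top 2: 0.8193. G: 0.355 < 0.8193 → exclude; stop.
Optimal diet: A, D — 2 of 4 types.

2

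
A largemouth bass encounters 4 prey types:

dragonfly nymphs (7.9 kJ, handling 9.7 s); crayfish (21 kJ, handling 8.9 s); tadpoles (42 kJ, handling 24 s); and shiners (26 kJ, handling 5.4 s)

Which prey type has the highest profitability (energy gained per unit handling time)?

shiners

Profitability E/h (kJ/s): dragonfly nymphs = 7.9/9.7 = 0.814, crayfish = 21/8.9 = 2.36, tadpoles = 42/24 = 1.75, shiners = 26/5.4 = 4.81.
Ranked: shiners > crayfish > tadpoles > dragonfly nymphs.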